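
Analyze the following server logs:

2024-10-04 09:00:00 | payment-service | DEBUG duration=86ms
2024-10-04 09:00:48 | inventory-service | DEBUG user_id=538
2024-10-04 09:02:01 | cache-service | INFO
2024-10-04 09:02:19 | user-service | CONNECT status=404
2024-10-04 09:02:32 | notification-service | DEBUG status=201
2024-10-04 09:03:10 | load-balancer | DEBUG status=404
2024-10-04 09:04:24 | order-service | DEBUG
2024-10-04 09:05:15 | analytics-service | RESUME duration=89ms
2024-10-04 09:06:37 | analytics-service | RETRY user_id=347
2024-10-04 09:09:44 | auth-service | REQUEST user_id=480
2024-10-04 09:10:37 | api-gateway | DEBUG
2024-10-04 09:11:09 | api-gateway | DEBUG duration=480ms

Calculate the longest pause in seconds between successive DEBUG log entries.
373

To find the longest gap:

1. Extract all DEBUG events in chronological order
2. Calculate time differences between consecutive events
3. Find the maximum difference
4. Longest gap: 373 seconds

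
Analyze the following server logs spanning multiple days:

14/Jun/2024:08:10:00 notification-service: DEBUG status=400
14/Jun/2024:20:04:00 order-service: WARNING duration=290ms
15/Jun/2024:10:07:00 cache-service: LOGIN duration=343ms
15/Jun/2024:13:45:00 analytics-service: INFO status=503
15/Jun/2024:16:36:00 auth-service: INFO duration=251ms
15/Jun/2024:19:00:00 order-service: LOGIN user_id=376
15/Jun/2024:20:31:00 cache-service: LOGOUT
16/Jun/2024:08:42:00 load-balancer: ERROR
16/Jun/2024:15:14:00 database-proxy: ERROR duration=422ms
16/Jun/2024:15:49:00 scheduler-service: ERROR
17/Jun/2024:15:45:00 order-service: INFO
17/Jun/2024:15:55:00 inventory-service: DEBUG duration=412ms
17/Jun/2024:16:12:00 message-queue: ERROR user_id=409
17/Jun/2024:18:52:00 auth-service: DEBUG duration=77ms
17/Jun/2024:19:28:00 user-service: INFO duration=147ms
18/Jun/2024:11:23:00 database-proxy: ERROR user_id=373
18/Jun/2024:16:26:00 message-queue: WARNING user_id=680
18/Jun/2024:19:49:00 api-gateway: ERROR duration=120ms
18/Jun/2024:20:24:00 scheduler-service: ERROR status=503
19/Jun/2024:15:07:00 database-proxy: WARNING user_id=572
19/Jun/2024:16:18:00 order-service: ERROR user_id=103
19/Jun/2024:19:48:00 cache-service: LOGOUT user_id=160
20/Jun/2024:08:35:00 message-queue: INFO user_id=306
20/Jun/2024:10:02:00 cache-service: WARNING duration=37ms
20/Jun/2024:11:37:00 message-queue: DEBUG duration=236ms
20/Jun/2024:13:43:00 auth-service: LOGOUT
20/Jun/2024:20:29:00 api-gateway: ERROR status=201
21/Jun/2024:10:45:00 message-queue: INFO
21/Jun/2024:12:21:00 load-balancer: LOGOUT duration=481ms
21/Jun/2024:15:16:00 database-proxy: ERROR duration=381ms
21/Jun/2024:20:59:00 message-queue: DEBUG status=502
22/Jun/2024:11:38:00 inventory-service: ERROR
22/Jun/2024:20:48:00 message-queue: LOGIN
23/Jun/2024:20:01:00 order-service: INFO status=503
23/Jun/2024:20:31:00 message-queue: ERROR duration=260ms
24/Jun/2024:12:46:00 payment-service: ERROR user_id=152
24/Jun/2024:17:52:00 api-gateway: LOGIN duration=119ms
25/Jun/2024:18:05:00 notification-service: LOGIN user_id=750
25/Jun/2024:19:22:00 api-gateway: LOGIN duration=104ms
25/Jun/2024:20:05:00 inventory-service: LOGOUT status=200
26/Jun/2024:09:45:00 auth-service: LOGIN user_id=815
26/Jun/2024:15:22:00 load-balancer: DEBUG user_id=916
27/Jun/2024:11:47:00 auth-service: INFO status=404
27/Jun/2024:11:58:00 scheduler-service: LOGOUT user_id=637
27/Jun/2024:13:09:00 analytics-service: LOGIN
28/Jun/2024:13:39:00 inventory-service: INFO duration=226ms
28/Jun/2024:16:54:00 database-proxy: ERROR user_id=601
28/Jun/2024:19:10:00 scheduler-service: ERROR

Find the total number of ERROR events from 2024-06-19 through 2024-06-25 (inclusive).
6

To filter by date range:

1. Date range: 2024-06-19 through 2024-06-25, both dates inclusive
2. Filter for ERROR events whose date falls in this range
3. Count matching events: 6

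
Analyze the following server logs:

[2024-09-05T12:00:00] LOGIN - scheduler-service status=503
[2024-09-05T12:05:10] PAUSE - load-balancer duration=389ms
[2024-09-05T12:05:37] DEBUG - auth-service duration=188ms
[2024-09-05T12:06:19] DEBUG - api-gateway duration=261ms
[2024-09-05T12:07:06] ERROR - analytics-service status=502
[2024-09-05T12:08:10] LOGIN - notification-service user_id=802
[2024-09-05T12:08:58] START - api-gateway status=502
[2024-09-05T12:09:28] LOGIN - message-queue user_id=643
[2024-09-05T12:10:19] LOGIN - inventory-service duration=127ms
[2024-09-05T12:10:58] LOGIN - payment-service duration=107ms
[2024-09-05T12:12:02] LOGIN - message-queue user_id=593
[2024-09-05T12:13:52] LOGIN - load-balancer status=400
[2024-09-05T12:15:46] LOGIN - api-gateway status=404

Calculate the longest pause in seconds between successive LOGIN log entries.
490

To find the longest gap:

1. Extract all LOGIN events in chronological order
2. Calculate time differences between consecutive events
3. Find the maximum difference
4. Longest gap: 490 seconds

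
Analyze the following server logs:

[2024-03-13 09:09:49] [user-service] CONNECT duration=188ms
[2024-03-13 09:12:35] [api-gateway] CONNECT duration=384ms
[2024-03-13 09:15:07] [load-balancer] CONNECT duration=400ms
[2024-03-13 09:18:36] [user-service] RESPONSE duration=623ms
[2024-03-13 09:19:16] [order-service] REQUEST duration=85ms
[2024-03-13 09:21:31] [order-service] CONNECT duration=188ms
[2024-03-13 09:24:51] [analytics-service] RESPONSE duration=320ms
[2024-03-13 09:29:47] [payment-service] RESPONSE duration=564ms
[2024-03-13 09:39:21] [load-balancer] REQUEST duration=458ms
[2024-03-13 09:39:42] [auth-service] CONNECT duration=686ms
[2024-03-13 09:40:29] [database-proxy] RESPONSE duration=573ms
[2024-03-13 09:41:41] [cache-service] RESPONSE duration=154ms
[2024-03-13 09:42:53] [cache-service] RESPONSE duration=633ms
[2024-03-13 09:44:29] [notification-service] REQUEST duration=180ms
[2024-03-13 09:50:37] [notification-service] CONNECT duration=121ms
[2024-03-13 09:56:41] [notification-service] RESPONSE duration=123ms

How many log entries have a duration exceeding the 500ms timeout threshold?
5

To count timeouts:

1. Threshold: 500ms
2. Extract duration from each log entry
3. Count entries where duration > 500
4. Timeout count: 5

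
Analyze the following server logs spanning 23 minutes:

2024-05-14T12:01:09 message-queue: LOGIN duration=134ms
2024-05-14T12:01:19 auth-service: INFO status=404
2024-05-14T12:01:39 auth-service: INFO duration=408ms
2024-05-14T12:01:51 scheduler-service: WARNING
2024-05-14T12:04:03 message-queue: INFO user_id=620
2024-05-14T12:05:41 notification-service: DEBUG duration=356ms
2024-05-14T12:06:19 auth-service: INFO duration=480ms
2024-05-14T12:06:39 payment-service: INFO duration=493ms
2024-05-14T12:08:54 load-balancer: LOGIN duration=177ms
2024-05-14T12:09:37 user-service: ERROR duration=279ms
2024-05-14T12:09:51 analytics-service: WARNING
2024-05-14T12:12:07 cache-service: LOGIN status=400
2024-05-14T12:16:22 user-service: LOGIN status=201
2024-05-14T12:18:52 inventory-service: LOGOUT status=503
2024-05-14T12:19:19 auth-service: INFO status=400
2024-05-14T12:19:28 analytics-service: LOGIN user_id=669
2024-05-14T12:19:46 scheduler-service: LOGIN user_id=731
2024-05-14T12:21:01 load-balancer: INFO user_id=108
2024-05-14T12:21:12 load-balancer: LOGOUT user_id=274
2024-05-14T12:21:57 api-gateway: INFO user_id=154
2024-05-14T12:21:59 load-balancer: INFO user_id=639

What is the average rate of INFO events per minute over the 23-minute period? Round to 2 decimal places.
0.39

To calculate the rate:

1. Count total INFO events: 9
2. Total time period: 23 minutes
3. Rate = 9 / 23 = 0.39 events per minute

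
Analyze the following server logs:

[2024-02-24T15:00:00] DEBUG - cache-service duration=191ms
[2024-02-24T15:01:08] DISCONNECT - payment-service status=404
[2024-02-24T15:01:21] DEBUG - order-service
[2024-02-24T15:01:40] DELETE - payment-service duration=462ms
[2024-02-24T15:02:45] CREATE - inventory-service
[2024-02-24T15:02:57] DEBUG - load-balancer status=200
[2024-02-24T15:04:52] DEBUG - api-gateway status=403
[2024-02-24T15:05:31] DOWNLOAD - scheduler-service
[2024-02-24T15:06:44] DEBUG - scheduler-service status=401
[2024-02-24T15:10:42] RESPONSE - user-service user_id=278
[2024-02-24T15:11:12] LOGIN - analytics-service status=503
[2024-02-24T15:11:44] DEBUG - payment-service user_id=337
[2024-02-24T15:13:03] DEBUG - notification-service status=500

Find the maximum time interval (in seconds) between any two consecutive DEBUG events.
300

To find the longest gap:

1. Extract all DEBUG events in chronological order
2. Calculate time differences between consecutive events
3. Find the maximum difference
4. Longest gap: 300 seconds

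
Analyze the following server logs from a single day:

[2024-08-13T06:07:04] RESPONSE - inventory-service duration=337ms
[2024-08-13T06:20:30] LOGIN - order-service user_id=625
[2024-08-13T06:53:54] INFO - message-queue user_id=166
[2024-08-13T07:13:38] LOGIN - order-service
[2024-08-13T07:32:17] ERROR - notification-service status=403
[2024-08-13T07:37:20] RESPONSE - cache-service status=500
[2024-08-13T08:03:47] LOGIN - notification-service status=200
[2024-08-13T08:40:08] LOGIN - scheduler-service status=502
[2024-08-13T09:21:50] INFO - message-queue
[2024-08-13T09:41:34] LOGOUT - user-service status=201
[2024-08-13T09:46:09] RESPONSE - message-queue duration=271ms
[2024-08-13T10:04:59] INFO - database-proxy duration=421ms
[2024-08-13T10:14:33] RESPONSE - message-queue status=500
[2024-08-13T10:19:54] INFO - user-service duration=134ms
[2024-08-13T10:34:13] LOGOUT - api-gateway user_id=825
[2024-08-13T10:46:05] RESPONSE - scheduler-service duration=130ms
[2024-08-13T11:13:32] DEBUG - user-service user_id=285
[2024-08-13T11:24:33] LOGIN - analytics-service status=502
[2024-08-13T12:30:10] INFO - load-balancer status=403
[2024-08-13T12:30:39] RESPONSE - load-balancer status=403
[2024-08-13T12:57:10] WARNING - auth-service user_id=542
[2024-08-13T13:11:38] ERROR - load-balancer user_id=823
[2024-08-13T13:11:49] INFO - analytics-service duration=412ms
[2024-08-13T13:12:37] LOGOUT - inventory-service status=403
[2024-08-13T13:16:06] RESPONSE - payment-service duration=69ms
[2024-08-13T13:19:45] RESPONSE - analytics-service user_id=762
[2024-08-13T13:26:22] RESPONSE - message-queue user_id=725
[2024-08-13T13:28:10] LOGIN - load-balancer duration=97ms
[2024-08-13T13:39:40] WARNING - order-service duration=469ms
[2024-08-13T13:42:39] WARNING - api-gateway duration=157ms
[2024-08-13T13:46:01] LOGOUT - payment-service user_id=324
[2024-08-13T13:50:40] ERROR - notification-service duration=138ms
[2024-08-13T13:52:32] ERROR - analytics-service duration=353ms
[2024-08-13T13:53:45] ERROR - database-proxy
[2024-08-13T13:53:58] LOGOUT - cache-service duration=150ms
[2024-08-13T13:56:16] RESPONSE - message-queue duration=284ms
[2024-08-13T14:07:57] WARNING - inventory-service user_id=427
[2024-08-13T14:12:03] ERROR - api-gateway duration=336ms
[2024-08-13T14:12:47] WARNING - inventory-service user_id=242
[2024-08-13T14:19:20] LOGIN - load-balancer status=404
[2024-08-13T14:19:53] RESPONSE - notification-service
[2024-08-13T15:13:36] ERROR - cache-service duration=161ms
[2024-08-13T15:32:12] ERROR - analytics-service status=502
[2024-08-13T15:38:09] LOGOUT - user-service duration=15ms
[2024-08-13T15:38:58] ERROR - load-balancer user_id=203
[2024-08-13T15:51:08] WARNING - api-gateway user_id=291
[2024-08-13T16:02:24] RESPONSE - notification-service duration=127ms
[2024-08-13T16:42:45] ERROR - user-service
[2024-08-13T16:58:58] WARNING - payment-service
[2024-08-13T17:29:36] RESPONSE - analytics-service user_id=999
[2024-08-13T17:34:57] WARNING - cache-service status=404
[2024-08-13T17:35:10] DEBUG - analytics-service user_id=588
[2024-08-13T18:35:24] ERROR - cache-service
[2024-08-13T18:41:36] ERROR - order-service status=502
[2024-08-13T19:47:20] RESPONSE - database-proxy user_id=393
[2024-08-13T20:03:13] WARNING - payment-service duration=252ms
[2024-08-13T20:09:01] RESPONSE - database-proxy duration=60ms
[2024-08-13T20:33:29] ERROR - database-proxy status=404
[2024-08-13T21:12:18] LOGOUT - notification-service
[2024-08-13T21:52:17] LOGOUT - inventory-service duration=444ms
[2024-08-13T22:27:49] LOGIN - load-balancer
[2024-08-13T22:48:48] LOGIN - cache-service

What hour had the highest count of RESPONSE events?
13

To find the peak hour:

1. Group all RESPONSE events by hour
2. Count events in each hour
3. Find hour with maximum count
4. Peak hour: 13 (with 4 events)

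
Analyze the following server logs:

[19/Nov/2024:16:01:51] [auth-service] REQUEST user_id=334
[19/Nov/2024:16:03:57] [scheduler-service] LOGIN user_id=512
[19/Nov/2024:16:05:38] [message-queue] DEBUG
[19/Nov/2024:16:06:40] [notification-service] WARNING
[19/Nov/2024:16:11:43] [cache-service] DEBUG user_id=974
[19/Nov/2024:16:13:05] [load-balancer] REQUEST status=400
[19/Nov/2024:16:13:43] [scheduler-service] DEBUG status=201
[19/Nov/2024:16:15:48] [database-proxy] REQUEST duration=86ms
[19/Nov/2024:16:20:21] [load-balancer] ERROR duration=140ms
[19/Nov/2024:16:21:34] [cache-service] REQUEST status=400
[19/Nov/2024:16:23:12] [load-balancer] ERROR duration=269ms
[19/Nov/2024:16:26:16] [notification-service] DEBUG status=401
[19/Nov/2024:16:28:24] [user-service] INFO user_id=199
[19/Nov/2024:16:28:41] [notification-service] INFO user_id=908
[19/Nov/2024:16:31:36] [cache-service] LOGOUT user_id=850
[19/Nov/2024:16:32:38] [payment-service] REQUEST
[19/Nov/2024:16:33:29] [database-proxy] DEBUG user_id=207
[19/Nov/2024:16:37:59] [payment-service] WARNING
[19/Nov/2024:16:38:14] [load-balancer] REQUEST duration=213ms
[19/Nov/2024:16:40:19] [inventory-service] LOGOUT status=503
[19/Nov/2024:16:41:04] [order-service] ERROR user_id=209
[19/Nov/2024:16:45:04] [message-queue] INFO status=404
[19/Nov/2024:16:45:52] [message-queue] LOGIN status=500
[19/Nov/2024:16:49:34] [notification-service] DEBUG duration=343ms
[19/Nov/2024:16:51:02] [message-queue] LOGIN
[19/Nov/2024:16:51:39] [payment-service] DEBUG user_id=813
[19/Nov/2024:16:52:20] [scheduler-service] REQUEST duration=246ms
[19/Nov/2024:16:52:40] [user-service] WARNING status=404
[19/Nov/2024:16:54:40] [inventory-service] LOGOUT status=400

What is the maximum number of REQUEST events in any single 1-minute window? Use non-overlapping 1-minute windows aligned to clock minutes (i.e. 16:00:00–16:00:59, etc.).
1

To find the burst window:

1. Divide the log period into non-overlapping 1-minute windows starting at 16:00
2. Count REQUEST events in each window
3. Find the window with maximum count
4. Maximum events in a window: 1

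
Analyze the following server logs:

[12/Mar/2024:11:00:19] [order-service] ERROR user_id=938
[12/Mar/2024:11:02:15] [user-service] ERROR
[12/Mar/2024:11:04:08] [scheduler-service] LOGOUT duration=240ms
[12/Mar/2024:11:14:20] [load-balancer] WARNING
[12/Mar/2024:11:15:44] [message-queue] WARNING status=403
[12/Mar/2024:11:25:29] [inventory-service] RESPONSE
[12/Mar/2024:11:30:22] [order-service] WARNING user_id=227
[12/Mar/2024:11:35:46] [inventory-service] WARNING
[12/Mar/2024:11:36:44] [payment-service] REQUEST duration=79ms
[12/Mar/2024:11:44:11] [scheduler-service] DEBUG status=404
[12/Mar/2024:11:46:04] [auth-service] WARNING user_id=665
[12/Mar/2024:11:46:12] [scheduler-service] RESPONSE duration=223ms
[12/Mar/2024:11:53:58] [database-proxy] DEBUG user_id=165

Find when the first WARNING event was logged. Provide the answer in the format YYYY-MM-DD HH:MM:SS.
2024-03-12 11:14:20

To find the first event:

1. Filter for all WARNING events
2. Sort by timestamp
3. Select the first one
4. Timestamp: 2024-03-12 11:14:20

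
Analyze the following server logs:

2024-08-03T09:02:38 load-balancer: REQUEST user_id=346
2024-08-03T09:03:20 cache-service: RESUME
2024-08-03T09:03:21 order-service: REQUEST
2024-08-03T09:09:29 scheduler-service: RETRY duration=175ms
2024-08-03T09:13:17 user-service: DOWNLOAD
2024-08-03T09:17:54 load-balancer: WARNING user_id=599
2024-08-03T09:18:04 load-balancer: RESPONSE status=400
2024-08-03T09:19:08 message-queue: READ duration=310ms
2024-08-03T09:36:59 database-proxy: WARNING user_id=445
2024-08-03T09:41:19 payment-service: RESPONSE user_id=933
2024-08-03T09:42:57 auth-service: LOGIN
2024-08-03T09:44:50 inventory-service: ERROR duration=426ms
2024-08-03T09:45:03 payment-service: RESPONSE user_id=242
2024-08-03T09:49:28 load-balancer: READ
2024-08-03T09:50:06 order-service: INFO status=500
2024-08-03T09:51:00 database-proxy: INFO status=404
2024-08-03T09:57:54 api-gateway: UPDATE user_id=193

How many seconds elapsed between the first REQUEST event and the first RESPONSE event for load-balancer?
926

To find the time between events:

1. Locate the first REQUEST event for load-balancer: 2024-08-03T09:02:38
2. Locate the first RESPONSE event for load-balancer: 2024-08-03T09:18:04
3. Calculate the difference: 2024-08-03T09:18:04 - 2024-08-03T09:02:38 = 926 seconds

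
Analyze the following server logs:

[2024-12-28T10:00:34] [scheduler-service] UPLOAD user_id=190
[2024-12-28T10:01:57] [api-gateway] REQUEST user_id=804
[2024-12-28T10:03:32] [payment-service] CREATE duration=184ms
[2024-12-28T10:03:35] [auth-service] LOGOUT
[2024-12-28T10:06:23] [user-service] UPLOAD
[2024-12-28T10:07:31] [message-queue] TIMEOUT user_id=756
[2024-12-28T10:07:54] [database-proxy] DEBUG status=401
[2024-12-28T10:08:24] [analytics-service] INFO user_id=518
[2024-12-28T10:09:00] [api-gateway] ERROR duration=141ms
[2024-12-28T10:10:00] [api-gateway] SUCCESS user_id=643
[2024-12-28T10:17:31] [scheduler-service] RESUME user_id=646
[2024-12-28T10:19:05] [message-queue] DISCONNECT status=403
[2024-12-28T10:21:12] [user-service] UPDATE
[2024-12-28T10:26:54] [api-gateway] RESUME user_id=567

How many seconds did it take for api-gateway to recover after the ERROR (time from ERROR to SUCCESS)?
60

To calculate recovery time:

1. Find ERROR event for api-gateway: 2024-12-28T10:09:00
2. Find next SUCCESS event for api-gateway: 2024-12-28T10:10:00
3. Recovery time: 2024-12-28T10:10:00 - 2024-12-28T10:09:00 = 60 seconds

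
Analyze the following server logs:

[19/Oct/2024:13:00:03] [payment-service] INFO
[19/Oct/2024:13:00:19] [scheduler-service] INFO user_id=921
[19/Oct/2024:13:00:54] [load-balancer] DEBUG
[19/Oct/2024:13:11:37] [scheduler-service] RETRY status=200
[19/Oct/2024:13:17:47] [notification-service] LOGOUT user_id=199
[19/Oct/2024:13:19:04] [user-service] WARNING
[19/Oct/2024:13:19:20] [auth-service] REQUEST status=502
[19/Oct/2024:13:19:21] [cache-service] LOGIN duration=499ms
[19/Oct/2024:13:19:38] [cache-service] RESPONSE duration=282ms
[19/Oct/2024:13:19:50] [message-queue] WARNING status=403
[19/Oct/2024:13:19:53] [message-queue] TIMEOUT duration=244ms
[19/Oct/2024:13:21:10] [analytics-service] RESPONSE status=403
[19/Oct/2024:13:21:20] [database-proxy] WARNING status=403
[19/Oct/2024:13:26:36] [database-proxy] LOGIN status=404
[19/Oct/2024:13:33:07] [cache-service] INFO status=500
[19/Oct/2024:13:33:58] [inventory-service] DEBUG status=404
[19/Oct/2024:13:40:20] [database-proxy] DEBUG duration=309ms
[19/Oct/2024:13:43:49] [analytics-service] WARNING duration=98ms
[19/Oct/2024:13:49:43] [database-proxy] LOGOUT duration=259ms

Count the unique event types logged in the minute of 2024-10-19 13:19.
5

To count unique event types:

1. Filter events in the minute starting at 2024-10-19 13:19
2. Extract event types from matching entries
3. Count unique types: 5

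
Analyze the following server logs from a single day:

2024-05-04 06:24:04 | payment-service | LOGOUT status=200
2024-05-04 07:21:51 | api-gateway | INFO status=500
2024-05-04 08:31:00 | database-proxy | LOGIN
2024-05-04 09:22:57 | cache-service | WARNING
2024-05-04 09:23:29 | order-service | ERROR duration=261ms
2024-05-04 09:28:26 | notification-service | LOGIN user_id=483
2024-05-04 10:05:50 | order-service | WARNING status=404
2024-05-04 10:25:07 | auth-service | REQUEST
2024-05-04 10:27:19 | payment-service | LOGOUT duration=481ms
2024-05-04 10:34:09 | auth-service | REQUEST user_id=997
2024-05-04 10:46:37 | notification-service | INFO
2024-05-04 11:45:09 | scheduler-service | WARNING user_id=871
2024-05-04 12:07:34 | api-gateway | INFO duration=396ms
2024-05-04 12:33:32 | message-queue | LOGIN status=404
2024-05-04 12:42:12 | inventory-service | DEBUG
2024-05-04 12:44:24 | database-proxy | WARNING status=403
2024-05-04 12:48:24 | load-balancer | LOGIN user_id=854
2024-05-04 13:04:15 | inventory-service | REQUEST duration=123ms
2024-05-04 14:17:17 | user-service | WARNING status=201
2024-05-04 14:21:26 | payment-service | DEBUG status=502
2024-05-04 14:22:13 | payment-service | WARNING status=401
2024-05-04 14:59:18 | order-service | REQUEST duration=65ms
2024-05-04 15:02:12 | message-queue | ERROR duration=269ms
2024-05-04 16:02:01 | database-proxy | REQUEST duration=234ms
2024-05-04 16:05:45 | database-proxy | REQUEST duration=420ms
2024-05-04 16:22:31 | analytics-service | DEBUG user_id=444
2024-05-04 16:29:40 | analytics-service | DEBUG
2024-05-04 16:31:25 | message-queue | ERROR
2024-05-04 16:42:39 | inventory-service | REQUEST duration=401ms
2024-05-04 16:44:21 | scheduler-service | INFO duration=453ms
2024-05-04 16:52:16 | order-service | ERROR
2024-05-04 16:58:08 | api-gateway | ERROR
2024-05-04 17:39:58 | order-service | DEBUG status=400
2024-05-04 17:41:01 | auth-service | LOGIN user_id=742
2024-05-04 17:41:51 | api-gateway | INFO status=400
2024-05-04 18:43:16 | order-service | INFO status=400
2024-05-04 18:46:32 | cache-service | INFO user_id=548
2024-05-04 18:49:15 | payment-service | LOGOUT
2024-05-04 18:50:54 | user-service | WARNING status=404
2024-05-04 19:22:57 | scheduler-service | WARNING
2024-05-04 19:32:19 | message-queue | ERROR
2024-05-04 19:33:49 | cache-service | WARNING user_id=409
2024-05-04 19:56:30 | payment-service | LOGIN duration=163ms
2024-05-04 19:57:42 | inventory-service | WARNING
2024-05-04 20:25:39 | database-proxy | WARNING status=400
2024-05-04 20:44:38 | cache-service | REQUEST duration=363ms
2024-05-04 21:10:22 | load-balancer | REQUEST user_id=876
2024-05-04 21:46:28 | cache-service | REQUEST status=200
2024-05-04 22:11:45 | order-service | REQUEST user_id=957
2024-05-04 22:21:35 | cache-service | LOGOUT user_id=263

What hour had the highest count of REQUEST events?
16

To find the peak hour:

1. Group all REQUEST events by hour
2. Count events in each hour
3. Find hour with maximum count
4. Peak hour: 16 (with 3 events)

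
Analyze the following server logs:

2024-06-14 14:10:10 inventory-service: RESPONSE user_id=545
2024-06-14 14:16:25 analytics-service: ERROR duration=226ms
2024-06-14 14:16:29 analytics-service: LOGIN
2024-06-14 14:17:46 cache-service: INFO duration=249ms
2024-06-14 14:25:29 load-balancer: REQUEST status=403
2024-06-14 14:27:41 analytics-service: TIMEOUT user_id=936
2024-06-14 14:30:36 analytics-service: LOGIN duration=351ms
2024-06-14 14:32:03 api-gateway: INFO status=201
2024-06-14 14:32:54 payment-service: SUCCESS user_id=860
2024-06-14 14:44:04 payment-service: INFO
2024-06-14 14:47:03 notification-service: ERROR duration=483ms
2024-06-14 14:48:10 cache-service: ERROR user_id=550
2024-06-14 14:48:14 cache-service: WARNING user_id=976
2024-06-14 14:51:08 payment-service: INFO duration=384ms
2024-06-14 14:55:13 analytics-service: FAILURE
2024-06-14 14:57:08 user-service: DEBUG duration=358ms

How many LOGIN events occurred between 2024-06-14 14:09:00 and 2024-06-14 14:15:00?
0

To count events in the time window:

1. Window boundaries: 2024-06-14 14:09:00 to 2024-06-14 14:15:00
2. Filter for LOGIN events within this window
3. Count matching events: 0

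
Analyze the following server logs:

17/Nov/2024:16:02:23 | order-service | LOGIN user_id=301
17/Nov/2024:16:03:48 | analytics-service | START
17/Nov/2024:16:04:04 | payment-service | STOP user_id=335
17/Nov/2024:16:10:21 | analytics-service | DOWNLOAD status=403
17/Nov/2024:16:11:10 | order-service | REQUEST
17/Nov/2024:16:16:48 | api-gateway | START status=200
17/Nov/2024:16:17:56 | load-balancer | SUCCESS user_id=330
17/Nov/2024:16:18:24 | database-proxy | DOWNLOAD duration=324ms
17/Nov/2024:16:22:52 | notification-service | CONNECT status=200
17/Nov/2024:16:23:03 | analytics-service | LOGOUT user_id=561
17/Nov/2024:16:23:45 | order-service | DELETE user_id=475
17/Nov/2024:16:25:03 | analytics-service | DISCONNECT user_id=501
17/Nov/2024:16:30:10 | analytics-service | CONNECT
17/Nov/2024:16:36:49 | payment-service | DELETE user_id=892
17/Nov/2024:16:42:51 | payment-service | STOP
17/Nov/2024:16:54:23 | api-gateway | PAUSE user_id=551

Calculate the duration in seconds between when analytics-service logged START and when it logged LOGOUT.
1155

To find the time between events:

1. Locate the first START event for analytics-service: 17/Nov/2024:16:03:48
2. Locate the first LOGOUT event for analytics-service: 17/Nov/2024:16:23:03
3. Calculate the difference: 17/Nov/2024:16:23:03 - 17/Nov/2024:16:03:48 = 1155 seconds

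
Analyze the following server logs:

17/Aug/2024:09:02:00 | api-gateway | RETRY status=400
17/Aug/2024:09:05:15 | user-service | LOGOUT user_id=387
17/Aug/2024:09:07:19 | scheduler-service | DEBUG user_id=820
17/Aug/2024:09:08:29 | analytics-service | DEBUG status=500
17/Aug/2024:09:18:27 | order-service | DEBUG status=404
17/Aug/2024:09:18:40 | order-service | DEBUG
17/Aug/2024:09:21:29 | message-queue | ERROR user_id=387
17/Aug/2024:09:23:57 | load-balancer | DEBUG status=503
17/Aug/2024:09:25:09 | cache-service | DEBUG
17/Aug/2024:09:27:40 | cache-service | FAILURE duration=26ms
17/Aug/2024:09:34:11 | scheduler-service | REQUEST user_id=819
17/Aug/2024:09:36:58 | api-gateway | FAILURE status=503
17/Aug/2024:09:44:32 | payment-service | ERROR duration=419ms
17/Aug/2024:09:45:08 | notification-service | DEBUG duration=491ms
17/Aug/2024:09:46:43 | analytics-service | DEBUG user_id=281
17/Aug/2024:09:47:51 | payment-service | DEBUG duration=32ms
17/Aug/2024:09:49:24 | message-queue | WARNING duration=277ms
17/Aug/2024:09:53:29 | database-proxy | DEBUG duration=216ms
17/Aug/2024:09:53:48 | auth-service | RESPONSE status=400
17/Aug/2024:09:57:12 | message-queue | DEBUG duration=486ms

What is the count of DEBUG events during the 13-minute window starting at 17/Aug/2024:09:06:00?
4

To count events in the time window:

1. Window boundaries: 17/Aug/2024:09:06:00 to 17/Aug/2024:09:19:00
2. Filter for DEBUG events within this window
3. Count matching events: 4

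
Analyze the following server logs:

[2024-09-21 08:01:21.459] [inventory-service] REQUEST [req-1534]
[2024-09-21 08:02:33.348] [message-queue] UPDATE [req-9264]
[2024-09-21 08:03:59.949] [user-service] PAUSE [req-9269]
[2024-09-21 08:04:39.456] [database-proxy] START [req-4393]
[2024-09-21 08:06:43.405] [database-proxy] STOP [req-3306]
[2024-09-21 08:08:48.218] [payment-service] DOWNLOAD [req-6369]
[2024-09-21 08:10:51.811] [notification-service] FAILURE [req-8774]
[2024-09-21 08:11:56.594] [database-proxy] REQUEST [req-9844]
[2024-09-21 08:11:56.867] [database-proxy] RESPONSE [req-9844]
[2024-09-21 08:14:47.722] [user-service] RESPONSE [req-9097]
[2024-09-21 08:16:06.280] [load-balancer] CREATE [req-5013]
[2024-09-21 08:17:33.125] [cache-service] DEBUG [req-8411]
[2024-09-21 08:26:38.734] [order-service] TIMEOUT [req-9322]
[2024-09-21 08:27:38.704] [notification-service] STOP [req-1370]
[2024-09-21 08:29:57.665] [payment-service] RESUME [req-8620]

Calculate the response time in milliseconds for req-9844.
273

To calculate latency:

1. Find REQUEST with id req-9844: 2024-09-21 08:11:56.594
2. Find RESPONSE with id req-9844: 2024-09-21 08:11:56.867
3. Latency: 2024-09-21 08:11:56.867 - 2024-09-21 08:11:56.594 = 273ms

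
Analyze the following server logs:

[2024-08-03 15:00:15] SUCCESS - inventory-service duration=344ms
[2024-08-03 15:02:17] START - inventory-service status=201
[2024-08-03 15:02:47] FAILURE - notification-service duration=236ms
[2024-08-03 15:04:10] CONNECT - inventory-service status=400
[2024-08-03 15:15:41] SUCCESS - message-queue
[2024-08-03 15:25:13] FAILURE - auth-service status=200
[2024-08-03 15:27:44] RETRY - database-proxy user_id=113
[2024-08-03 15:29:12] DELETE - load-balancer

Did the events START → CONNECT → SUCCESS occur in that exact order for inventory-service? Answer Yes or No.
No

To verify sequence order:

1. Find all events in sequence START → CONNECT → SUCCESS for inventory-service
2. Extract their timestamps
3. Check if timestamps are in ascending order
4. Result: No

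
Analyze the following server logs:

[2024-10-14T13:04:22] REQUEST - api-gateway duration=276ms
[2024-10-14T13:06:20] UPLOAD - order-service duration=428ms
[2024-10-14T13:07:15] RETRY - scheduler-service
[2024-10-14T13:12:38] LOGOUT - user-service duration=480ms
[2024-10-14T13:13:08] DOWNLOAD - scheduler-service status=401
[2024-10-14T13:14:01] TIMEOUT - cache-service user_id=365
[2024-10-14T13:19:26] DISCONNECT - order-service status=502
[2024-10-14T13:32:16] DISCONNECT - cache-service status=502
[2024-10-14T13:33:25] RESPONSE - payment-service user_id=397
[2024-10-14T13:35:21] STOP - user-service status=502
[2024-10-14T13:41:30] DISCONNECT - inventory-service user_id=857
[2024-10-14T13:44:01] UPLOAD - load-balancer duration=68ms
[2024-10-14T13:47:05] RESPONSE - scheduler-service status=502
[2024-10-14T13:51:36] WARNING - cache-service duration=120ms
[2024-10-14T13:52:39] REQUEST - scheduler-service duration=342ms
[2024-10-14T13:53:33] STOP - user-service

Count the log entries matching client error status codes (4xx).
1

To find matching entries:

1. Pattern to match: client error status codes (4xx)
2. Scan each log entry for the pattern
3. Count matches: 1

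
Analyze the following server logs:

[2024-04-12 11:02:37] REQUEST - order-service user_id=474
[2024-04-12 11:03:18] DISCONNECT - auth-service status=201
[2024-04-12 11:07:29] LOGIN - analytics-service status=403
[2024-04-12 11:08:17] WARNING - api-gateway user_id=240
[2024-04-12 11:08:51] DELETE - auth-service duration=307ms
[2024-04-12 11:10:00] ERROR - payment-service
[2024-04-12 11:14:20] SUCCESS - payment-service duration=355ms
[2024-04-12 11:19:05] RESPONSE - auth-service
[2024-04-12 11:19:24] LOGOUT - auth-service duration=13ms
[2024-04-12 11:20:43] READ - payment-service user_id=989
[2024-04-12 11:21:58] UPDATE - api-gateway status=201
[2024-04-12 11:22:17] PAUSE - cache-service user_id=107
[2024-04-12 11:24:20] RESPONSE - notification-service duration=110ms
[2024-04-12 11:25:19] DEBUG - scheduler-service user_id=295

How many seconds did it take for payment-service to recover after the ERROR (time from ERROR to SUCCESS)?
260

To calculate recovery time:

1. Find ERROR event for payment-service: 2024-04-12 11:10:00
2. Find next SUCCESS event for payment-service: 2024-04-12 11:14:20
3. Recovery time: 2024-04-12 11:14:20 - 2024-04-12 11:10:00 = 260 seconds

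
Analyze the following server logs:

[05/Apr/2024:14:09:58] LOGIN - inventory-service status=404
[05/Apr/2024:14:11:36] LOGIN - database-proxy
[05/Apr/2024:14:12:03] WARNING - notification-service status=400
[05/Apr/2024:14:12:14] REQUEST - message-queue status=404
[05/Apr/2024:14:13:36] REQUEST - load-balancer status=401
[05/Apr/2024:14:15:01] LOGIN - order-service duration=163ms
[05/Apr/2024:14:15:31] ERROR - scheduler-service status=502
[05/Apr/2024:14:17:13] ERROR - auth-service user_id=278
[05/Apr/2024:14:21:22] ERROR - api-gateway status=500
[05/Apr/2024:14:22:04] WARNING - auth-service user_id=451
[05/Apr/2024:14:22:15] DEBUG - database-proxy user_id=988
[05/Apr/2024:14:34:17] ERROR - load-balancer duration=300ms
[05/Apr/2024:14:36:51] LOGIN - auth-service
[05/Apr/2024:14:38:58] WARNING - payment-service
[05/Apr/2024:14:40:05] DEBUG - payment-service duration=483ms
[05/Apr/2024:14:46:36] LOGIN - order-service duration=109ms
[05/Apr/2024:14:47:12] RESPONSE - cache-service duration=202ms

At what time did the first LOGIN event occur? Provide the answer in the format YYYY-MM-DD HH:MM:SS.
2024-04-05 14:09:58

To find the first event:

1. Filter for all LOGIN events
2. Sort by timestamp
3. Select the first one
4. Timestamp: 2024-04-05 14:09:58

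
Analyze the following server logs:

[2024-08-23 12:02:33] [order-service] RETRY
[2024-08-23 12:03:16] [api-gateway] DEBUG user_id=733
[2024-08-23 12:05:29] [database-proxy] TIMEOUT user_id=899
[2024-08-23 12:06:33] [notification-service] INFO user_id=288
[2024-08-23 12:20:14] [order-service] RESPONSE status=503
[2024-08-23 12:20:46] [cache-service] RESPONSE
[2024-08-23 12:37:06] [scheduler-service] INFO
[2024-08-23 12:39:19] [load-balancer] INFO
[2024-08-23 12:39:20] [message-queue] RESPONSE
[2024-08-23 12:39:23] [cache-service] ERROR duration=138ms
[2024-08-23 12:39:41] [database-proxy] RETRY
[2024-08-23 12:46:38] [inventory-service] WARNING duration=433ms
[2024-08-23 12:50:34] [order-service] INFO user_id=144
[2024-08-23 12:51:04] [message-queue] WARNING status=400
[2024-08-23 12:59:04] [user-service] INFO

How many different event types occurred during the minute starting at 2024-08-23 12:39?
4

To count unique event types:

1. Filter events in the minute starting at 2024-08-23 12:39
2. Extract event types from matching entries
3. Count unique types: 4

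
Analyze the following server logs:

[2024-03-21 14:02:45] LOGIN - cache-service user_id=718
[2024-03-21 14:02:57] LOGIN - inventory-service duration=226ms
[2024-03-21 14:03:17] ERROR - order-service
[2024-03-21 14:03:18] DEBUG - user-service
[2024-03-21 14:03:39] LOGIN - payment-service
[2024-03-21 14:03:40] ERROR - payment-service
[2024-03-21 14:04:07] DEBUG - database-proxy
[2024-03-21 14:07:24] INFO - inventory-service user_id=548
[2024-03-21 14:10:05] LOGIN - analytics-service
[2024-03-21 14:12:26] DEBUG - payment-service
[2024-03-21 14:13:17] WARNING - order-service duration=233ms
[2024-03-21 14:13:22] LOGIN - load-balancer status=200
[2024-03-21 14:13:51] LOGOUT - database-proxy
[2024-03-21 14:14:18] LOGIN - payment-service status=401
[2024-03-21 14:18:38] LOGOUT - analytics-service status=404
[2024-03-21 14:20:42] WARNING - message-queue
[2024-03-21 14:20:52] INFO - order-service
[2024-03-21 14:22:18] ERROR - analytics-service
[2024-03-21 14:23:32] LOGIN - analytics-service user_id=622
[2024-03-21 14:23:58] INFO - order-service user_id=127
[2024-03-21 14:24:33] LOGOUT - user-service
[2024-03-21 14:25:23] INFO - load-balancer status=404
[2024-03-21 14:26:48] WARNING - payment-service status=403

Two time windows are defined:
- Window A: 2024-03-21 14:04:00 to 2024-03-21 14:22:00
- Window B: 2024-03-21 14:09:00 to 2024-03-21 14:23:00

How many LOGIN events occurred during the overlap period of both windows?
3

To find overlap events:

1. Window A: 2024-03-21 14:04:00 to 2024-03-21 14:22:00
2. Window B: 2024-03-21 14:09:00 to 2024-03-21 14:23:00
3. Overlap period: 2024-03-21 14:09:00 to 2024-03-21 14:22:00
4. Count LOGIN events in overlap: 3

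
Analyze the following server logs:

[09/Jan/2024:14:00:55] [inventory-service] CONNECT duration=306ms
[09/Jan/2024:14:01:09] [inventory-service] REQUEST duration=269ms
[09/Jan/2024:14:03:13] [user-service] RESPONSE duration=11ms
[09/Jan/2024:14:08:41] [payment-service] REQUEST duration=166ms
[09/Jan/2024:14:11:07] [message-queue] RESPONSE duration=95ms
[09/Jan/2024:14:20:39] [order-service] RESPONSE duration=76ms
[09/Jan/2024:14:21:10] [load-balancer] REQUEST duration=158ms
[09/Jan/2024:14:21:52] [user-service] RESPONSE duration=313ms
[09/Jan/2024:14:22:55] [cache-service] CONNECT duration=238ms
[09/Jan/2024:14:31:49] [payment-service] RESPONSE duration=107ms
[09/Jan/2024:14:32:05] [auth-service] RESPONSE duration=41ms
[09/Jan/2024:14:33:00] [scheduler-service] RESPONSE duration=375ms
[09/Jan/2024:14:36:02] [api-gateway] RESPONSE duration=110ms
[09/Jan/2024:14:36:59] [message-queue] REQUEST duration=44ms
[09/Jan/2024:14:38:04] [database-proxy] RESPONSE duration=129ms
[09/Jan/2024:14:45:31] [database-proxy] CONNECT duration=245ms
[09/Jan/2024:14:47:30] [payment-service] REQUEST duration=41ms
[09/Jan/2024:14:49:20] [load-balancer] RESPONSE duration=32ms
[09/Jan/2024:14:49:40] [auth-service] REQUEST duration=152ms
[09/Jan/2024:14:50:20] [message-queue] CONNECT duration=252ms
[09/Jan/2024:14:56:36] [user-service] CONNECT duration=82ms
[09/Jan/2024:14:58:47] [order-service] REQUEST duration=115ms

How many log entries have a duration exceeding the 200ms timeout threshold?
7

To count timeouts:

1. Threshold: 200ms
2. Extract duration from each log entry
3. Count entries where duration > 200
4. Timeout count: 7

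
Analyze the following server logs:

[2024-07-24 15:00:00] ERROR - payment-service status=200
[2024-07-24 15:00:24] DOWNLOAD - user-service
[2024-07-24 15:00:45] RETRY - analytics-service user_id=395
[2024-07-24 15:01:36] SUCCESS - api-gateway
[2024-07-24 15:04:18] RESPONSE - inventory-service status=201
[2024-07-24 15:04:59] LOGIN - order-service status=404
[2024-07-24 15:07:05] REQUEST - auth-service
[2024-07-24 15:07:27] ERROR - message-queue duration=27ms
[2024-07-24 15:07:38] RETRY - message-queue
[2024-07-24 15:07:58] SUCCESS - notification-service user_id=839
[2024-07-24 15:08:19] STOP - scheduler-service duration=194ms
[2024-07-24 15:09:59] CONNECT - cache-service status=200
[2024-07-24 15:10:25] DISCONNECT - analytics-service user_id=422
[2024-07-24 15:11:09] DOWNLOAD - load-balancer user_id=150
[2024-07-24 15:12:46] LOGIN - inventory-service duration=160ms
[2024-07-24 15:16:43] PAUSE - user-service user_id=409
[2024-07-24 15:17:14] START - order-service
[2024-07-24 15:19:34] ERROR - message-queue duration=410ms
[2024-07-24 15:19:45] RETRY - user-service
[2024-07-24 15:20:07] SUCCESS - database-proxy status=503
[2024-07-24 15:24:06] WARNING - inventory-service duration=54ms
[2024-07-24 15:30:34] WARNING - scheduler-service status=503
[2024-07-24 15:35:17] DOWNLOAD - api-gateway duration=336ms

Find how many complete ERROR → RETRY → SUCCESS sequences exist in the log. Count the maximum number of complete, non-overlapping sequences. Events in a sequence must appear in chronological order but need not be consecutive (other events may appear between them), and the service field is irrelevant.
3

To count sequences:

1. Look for pattern: ERROR → RETRY → SUCCESS
2. Greedily scan the log in chronological order, matching each sequence element in turn (ignoring service)
3. Each time the full pattern completes, increment the count and restart matching from the next event
4. Complete non-overlapping sequences found: 3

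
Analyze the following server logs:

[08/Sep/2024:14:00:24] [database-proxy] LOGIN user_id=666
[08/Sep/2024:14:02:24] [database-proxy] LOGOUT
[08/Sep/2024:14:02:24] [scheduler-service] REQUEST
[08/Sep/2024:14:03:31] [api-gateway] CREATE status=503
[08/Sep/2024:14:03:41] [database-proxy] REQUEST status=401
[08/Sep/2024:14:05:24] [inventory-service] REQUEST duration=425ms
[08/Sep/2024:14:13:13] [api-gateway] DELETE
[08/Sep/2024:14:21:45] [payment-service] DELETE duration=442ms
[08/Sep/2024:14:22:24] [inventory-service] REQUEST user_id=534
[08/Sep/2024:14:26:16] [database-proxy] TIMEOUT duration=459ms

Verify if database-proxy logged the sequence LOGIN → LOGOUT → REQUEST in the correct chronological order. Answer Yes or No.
Yes

To verify sequence order:

1. Find all events in sequence LOGIN → LOGOUT → REQUEST for database-proxy
2. Extract their timestamps
3. Check if timestamps are in ascending order
4. Result: Yes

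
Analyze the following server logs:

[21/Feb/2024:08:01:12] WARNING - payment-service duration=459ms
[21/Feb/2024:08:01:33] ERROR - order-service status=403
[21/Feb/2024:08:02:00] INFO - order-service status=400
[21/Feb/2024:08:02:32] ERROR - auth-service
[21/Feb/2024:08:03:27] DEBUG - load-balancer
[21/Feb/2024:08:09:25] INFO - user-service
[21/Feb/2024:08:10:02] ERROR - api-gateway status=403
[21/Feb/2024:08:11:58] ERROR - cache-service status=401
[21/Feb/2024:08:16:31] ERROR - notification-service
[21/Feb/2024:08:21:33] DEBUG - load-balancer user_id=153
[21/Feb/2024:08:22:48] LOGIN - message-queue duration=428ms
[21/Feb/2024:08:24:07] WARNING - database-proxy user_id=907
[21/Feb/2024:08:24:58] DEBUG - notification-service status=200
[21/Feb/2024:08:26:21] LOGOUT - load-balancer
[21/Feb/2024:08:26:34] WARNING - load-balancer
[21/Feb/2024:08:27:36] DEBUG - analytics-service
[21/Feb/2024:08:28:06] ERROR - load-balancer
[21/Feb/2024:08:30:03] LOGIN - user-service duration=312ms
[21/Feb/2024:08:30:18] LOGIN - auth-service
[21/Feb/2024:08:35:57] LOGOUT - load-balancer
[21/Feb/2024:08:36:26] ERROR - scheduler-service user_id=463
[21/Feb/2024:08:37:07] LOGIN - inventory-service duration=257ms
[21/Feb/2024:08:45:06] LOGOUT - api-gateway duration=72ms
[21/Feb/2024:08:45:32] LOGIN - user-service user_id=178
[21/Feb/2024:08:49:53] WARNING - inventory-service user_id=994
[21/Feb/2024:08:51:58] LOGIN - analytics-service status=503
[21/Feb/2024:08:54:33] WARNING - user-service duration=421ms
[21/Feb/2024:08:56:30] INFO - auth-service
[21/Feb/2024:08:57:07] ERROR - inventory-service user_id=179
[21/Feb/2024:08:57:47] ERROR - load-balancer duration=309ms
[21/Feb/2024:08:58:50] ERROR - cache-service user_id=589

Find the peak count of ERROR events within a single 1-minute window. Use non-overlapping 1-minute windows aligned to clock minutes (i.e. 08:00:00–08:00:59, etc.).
2

To find the burst window:

1. Divide the log period into non-overlapping 1-minute windows starting at 08:00
2. Count ERROR events in each window
3. Find the window with maximum count
4. Maximum events in a window: 2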